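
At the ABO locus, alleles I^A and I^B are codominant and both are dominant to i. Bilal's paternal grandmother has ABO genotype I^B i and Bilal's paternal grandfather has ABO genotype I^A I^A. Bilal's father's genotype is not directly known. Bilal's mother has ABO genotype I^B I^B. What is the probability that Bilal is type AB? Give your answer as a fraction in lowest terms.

Bilal's father's ABO genotype from I^B i × I^A I^A: 1/2 I^A I^B, 1/2 I^A i.
Crossing each possibility with the mother I^B I^B and summing P(type AB): 1/2·1/2 + 1/2·1/2 = 1/2.

1/2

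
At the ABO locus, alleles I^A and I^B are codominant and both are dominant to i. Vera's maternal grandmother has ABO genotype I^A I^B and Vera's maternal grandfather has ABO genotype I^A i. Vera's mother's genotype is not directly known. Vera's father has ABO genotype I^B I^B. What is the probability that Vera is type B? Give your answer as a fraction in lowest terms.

Vera's mother's ABO genotype from I^A I^B × I^A i: 1/4 I^A I^A, 1/4 I^A I^B, 1/4 I^A i, 1/4 I^B i.
Crossing each possibility with the father I^B I^B and summing P(type B): 1/4·0 + 1/4·1/2 + 1/4·1/2 + 1/4·1 = 1/2.

1/2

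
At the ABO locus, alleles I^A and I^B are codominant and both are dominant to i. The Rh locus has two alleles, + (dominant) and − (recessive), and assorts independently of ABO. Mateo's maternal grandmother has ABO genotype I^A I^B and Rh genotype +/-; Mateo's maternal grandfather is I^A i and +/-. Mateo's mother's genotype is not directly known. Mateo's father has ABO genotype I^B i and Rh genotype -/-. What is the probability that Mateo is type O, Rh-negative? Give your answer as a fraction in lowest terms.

Mateo's mother's ABO genotype from I^A I^B × I^A i: 1/4 I^A I^A, 1/4 I^A I^B, 1/4 I^A i, 1/4 I^B i.
Crossing each possibility with the father I^B i and summing P(type O): 1/4·0 + 1/4·0 + 1/4·1/4 + 1/4·1/4 = 1/8.
Similarly for Rh via the mother's Rh distribution: P(Rh-) = 1/2.
Independent loci: 1/8 × 1/2 = 1/16.

1/16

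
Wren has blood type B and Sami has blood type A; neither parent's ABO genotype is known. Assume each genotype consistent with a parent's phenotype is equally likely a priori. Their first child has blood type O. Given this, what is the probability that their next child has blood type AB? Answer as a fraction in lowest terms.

1/4

Possible genotypes: Wren ∈ {I^B I^B, I^B i}; Sami ∈ {I^A I^A, I^A i}.
Weight each parental genotype pair by prior × P(type-O child):
  I^B i × I^A i: posterior weight 1; P(next child type AB) = 1/4.
Weighted sum = 1/4.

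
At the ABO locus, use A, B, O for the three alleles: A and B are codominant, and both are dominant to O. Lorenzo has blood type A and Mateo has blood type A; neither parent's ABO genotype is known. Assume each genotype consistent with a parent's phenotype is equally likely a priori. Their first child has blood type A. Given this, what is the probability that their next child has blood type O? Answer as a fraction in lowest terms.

1/20

Possible genotypes: Lorenzo ∈ {AA, AO}; Mateo ∈ {AA, AO}.
Weight each parental genotype pair by prior × P(type-A child):
  AA × AA: posterior weight 4/15; P(next child type O) = 0.
  AA × AO: posterior weight 4/15; P(next child type O) = 0.
  AO × AA: posterior weight 4/15; P(next child type O) = 0.
  AO × AO: posterior weight 1/5; P(next child type O) = 1/4.
Weighted sum = 1/20.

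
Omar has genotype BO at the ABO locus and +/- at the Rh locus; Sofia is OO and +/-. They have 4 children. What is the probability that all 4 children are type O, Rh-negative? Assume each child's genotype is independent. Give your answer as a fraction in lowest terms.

1/4096

ABO cross BO × OO → 1/2 O, 1/2 B.
Rh cross +/- × +/- → 3/4 Rh+, 1/4 Rh-; so P(type O, Rh-negative) = 1/2 × 1/4 = 1/8 per child.
All 4 independent: (1/8)^4 = 1/4096.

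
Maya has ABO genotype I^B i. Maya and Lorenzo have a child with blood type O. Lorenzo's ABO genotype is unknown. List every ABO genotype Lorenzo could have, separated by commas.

For each candidate genotype of Lorenzo, check whether crossing it with I^B i can produce every observed child phenotype.
  I^A I^A → possible child types {A, AB} ✗
  I^A I^B → possible child types {A, B, AB} ✗
  I^A i → possible child types {O, A, B, AB} ✓
  I^B I^B → possible child types {B} ✗
  I^B i → possible child types {O, B} ✓
  i i → possible child types {O, B} ✓

I^A i, I^B i, i i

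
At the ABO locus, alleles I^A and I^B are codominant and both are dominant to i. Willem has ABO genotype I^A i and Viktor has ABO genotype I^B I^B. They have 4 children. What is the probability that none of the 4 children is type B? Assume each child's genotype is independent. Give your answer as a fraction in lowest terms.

1/16

ABO cross I^A i × I^B I^B → 1/2 B, 1/2 AB.
So P(type B) = 1/2 per child.
P(not type B) = 1/2 for one child; (1/2)^4 = 1/16.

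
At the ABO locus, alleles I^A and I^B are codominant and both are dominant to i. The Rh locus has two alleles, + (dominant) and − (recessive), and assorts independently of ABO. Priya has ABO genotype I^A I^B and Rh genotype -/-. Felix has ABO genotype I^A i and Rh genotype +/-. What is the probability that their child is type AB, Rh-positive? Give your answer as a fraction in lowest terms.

ABO cross I^A I^B × I^A i → offspring phenotypes: 1/2 A, 1/4 B, 1/4 AB.
Rh cross -/- × +/- → 1/2 Rh+, 1/2 Rh-.
Independent loci: P(type AB, Rh-positive) = 1/4 × 1/2 = 1/8.

1/8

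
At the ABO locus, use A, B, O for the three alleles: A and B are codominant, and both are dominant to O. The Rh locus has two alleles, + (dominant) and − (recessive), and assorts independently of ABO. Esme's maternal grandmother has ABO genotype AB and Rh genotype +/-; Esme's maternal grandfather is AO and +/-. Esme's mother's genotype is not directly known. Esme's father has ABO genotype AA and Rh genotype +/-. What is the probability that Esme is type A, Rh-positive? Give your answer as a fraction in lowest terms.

9/16

Esme's mother's ABO genotype from AB × AO: 1/4 AA, 1/4 AB, 1/4 AO, 1/4 BO.
Crossing each possibility with the father AA and summing P(type A): 1/4·1 + 1/4·1/2 + 1/4·1 + 1/4·1/2 = 3/4.
Similarly for Rh via the mother's Rh distribution: P(Rh+) = 3/4.
Independent loci: 3/4 × 3/4 = 9/16.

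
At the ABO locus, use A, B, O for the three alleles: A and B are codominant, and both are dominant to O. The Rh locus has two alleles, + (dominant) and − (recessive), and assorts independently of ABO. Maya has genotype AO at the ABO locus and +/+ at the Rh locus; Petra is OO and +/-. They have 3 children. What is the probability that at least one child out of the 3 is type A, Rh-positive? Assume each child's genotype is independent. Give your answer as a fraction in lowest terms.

7/8

ABO cross AO × OO → 1/2 O, 1/2 A.
Rh cross +/+ × +/- → 1 Rh+; so P(type A, Rh-positive) = 1/2 × 1 = 1/2 per child.
P(none) = (1/2)^3 = 1/8; P(at least one) = 1 − 1/8 = 7/8.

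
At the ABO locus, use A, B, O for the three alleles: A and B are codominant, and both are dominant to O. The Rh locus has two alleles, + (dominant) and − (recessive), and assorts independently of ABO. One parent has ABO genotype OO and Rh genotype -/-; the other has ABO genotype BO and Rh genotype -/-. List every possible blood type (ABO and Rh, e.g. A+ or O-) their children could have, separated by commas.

Gametes from OO × BO give offspring ABO genotypes BO, OO, i.e. phenotypes O, B.
Rh cross -/- × -/- → phenotypes Rh-.
Combining independently: O-, B-.

O-, B-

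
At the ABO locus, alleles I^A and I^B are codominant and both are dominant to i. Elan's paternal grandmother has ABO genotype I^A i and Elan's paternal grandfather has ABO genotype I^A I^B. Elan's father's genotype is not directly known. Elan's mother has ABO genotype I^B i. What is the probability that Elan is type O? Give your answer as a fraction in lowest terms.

1/8

Elan's father's ABO genotype from I^A i × I^A I^B: 1/4 I^A I^A, 1/4 I^A I^B, 1/4 I^A i, 1/4 I^B i.
Crossing each possibility with the mother I^B i and summing P(type O): 1/4·0 + 1/4·0 + 1/4·1/4 + 1/4·1/4 = 1/8.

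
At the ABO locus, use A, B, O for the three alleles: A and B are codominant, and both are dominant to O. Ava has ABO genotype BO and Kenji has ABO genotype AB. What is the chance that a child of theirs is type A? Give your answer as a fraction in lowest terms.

ABO cross BO × AB → offspring phenotypes: 1/4 A, 1/2 B, 1/4 AB.
So P(type A) = 1/4.

1/4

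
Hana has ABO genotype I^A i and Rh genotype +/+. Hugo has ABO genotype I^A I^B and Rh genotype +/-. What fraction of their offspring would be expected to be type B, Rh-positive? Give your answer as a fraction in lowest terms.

ABO cross I^A i × I^A I^B → offspring phenotypes: 1/2 A, 1/4 B, 1/4 AB.
Rh cross +/+ × +/- → 1 Rh+.
Independent loci: P(type B, Rh-positive) = 1/4 × 1 = 1/4.

1/4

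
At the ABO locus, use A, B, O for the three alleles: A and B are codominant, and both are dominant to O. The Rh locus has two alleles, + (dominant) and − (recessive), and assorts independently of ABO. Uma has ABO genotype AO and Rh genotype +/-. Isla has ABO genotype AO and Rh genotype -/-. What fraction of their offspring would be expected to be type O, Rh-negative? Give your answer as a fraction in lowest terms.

1/8

ABO cross AO × AO → offspring phenotypes: 1/4 O, 3/4 A.
Rh cross +/- × -/- → 1/2 Rh+, 1/2 Rh-.
Independent loci: P(type O, Rh-negative) = 1/4 × 1/2 = 1/8.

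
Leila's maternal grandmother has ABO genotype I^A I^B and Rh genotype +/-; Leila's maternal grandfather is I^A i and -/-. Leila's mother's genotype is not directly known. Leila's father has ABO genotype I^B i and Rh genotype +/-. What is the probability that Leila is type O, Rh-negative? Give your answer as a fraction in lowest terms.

3/64

Leila's mother's ABO genotype from I^A I^B × I^A i: 1/4 I^A I^A, 1/4 I^A I^B, 1/4 I^A i, 1/4 I^B i.
Crossing each possibility with the father I^B i and summing P(type O): 1/4·0 + 1/4·0 + 1/4·1/4 + 1/4·1/4 = 1/8.
Similarly for Rh via the mother's Rh distribution: P(Rh-) = 3/8.
Independent loci: 1/8 × 3/8 = 3/64.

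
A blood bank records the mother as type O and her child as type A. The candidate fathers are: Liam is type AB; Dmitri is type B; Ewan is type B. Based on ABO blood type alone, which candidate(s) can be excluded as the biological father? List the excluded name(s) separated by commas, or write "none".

A candidate is excluded only if no genotype consistent with his phenotype could produce a type A child with a type O mother.
Dmitri (type B): no genotype consistent with that phenotype can produce a type-A child with a type-O mother.
Ewan (type B): no genotype consistent with that phenotype can produce a type-A child with a type-O mother.

Dmitri, Ewan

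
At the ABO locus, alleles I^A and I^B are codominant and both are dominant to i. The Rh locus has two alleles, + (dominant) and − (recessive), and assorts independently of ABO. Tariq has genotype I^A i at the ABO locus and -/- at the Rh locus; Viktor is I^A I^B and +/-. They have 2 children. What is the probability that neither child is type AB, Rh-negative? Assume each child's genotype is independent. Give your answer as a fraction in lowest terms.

ABO cross I^A i × I^A I^B → 1/2 A, 1/4 B, 1/4 AB.
Rh cross -/- × +/- → 1/2 Rh+, 1/2 Rh-; so P(type AB, Rh-negative) = 1/4 × 1/2 = 1/8 per child.
P(not type AB, Rh-negative) = 7/8 for one child; (7/8)^2 = 49/64.

49/64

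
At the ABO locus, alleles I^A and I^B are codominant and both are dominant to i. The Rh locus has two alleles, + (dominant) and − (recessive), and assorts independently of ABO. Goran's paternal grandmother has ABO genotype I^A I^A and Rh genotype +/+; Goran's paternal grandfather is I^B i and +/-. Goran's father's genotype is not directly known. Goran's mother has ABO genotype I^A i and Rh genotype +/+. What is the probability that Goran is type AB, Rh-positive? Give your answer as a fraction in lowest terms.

Goran's father's ABO genotype from I^A I^A × I^B i: 1/2 I^A I^B, 1/2 I^A i.
Crossing each possibility with the mother I^A i and summing P(type AB): 1/2·1/4 + 1/2·0 = 1/8.
Similarly for Rh via the father's Rh distribution: P(Rh+) = 1.
Independent loci: 1/8 × 1 = 1/8.

1/8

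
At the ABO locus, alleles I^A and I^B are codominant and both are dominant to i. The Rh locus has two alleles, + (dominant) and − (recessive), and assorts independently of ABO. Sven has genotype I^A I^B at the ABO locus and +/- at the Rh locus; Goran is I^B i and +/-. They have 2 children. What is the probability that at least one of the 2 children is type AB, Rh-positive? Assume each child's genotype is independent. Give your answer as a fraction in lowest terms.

ABO cross I^A I^B × I^B i → 1/4 A, 1/2 B, 1/4 AB.
Rh cross +/- × +/- → 3/4 Rh+, 1/4 Rh-; so P(type AB, Rh-positive) = 1/4 × 3/4 = 3/16 per child.
P(none) = (13/16)^2 = 169/256; P(at least one) = 1 − 169/256 = 87/256.

87/256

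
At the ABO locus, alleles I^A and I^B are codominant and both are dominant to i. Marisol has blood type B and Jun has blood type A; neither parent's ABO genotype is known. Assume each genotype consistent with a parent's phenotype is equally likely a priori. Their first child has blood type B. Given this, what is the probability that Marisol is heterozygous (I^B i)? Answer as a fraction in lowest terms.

1/3

Possible genotypes: Marisol ∈ {I^B I^B, I^B i}; Jun ∈ {I^A I^A, I^A i}.
Weight each parental genotype pair by prior × P(type-B child):
  I^B I^B × I^A i: posterior weight 2/3.
  I^B i × I^A i: posterior weight 1/3.
Sum the posterior weight over pairs where Marisol is I^B i: 1/3.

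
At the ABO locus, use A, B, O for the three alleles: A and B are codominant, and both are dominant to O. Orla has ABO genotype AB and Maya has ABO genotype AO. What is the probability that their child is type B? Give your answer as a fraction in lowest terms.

ABO cross AB × AO → offspring phenotypes: 1/2 A, 1/4 B, 1/4 AB.
So P(type B) = 1/4.

1/4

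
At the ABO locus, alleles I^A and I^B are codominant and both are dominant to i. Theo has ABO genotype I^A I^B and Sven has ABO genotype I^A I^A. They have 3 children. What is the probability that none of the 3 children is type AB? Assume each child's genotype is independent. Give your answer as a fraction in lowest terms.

ABO cross I^A I^B × I^A I^A → 1/2 A, 1/2 AB.
So P(type AB) = 1/2 per child.
P(not type AB) = 1/2 for one child; (1/2)^3 = 1/8.

1/8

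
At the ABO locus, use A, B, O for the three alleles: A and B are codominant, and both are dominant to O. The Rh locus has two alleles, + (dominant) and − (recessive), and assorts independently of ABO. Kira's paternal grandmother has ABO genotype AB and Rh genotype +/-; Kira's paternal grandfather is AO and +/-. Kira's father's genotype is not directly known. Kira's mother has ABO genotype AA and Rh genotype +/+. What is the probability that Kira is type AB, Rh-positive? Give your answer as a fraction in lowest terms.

Kira's father's ABO genotype from AB × AO: 1/4 AA, 1/4 AB, 1/4 AO, 1/4 BO.
Crossing each possibility with the mother AA and summing P(type AB): 1/4·0 + 1/4·1/2 + 1/4·0 + 1/4·1/2 = 1/4.
Similarly for Rh via the father's Rh distribution: P(Rh+) = 1.
Independent loci: 1/4 × 1 = 1/4.

1/4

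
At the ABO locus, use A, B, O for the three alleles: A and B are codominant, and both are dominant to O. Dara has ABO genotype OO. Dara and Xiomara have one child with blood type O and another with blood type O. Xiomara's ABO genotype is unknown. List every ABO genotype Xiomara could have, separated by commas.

AO, BO, OO

For each candidate genotype of Xiomara, check whether crossing it with OO can produce every observed child phenotype.
  AA → possible child types {A} ✗
  AB → possible child types {A, B} ✗
  AO → possible child types {O, A} ✓
  BB → possible child types {B} ✗
  BO → possible child types {O, B} ✓
  OO → possible child types {O} ✓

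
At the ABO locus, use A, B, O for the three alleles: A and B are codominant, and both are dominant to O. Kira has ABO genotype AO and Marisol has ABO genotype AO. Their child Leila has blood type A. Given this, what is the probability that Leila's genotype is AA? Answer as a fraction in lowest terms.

1/3

Cross AO × AO → 1/4 AA, 1/2 AO, 1/4 OO.
Type-A genotypes among offspring: AA (1/4), AO (1/2); total 3/4.
P(AA | type A) = (1/4) / (3/4) = 1/3.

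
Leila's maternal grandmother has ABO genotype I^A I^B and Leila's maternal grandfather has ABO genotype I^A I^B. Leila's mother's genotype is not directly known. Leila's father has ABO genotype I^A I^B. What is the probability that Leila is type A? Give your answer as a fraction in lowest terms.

Leila's mother's ABO genotype from I^A I^B × I^A I^B: 1/4 I^A I^A, 1/2 I^A I^B, 1/4 I^B I^B.
Crossing each possibility with the father I^A I^B and summing P(type A): 1/4·1/2 + 1/2·1/4 + 1/4·0 = 1/4.

1/4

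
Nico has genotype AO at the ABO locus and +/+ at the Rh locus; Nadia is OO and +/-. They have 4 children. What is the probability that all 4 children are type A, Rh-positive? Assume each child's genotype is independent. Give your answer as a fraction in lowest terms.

ABO cross AO × OO → 1/2 O, 1/2 A.
Rh cross +/+ × +/- → 1 Rh+; so P(type A, Rh-positive) = 1/2 × 1 = 1/2 per child.
All 4 independent: (1/2)^4 = 1/16.

1/16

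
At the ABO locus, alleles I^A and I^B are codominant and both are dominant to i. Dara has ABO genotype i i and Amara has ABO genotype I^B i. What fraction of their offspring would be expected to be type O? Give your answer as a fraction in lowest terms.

ABO cross i i × I^B i → offspring phenotypes: 1/2 O, 1/2 B.
So P(type O) = 1/2.

1/2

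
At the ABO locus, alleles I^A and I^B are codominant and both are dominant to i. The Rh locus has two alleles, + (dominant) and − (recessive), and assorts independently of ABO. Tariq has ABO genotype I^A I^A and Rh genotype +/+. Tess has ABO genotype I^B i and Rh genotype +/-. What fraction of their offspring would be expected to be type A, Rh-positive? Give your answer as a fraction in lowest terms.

ABO cross I^A I^A × I^B i → offspring phenotypes: 1/2 A, 1/2 AB.
Rh cross +/+ × +/- → 1 Rh+.
Independent loci: P(type A, Rh-positive) = 1/2 × 1 = 1/2.

1/2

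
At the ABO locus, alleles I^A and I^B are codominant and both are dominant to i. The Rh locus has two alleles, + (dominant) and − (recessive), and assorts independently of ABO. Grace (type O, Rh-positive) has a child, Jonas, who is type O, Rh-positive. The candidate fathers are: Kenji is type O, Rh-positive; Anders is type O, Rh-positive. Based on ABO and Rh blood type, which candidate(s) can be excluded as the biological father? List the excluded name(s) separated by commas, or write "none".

A candidate is excluded only if no genotype consistent with his phenotype could produce a type O, Rh-positive child with a type O, Rh-positive mother.
Every candidate has at least one consistent genotype combination, so none can be excluded.

none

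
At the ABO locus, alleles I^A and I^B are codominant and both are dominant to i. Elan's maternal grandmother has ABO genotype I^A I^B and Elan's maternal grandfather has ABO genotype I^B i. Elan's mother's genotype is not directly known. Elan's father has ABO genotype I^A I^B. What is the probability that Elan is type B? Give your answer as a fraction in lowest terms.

3/8

Elan's mother's ABO genotype from I^A I^B × I^B i: 1/4 I^A I^B, 1/4 I^A i, 1/4 I^B I^B, 1/4 I^B i.
Crossing each possibility with the father I^A I^B and summing P(type B): 1/4·1/4 + 1/4·1/4 + 1/4·1/2 + 1/4·1/2 = 3/8.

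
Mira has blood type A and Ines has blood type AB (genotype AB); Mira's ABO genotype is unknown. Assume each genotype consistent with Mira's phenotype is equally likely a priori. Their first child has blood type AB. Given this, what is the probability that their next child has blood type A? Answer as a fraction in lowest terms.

Possible genotypes: Mira ∈ {AA, AO}; Ines ∈ {AB}.
Weight each parental genotype pair by prior × P(type-AB child):
  AA × AB: posterior weight 2/3; P(next child type A) = 1/2.
  AO × AB: posterior weight 1/3; P(next child type A) = 1/2.
Weighted sum = 1/2.

1/2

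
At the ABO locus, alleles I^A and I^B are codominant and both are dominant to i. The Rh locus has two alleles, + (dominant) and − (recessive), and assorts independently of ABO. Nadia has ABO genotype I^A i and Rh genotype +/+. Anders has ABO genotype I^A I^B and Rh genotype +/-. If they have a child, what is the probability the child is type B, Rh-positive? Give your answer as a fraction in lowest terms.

ABO cross I^A i × I^A I^B → offspring phenotypes: 1/2 A, 1/4 B, 1/4 AB.
Rh cross +/+ × +/- → 1 Rh+.
Independent loci: P(type B, Rh-positive) = 1/4 × 1 = 1/4.

1/4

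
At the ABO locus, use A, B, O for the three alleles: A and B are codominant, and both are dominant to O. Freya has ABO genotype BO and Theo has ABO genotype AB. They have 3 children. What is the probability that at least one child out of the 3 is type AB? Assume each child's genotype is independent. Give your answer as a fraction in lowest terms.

37/64

ABO cross BO × AB → 1/4 A, 1/2 B, 1/4 AB.
So P(type AB) = 1/4 per child.
P(none) = (3/4)^3 = 27/64; P(at least one) = 1 − 27/64 = 37/64.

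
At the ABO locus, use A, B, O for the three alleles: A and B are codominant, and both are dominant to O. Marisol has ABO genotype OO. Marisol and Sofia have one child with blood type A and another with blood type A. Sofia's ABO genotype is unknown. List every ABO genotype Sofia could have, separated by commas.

For each candidate genotype of Sofia, check whether crossing it with OO can produce every observed child phenotype.
  AA → possible child types {A} ✓
  AB → possible child types {A, B} ✓
  AO → possible child types {O, A} ✓
  BB → possible child types {B} ✗
  BO → possible child types {O, B} ✗
  OO → possible child types {O} ✗

AA, AB, AO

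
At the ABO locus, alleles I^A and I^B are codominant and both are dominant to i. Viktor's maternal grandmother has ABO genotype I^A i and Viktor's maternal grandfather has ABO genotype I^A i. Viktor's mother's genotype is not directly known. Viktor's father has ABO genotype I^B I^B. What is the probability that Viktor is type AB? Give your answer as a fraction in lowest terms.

1/2

Viktor's mother's ABO genotype from I^A i × I^A i: 1/4 I^A I^A, 1/2 I^A i, 1/4 i i.
Crossing each possibility with the father I^B I^B and summing P(type AB): 1/4·1 + 1/2·1/2 + 1/4·0 = 1/2.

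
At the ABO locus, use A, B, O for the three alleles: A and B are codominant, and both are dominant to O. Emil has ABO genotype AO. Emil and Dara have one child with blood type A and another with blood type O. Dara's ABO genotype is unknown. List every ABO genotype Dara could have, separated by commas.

AO, BO, OO

For each candidate genotype of Dara, check whether crossing it with AO can produce every observed child phenotype.
  AA → possible child types {A} ✗
  AB → possible child types {A, B, AB} ✗
  AO → possible child types {O, A} ✓
  BB → possible child types {B, AB} ✗
  BO → possible child types {O, A, B, AB} ✓
  OO → possible child types {O, A} ✓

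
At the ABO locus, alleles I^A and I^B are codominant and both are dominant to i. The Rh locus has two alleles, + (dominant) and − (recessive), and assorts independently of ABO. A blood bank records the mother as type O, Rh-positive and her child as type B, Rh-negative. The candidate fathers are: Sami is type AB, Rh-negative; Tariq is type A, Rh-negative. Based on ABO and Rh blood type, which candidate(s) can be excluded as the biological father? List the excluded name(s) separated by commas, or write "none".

Tariq

A candidate is excluded only if no genotype consistent with his phenotype could produce a type B, Rh-negative child with a type O, Rh-positive mother.
Tariq (type A, Rh-): no genotype consistent with that phenotype can produce a type-B Rh- child with a type-O mother.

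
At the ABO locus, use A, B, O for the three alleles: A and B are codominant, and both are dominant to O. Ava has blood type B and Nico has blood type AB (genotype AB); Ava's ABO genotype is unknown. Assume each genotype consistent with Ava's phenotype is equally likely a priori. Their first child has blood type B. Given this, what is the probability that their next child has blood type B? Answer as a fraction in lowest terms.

Possible genotypes: Ava ∈ {BB, BO}; Nico ∈ {AB}.
Weight each parental genotype pair by prior × P(type-B child):
  BB × AB: posterior weight 1/2; P(next child type B) = 1/2.
  BO × AB: posterior weight 1/2; P(next child type B) = 1/2.
Weighted sum = 1/2.

1/2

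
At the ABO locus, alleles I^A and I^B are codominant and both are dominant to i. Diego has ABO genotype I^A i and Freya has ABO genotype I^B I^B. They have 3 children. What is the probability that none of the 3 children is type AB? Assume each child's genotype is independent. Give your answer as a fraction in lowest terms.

1/8

ABO cross I^A i × I^B I^B → 1/2 B, 1/2 AB.
So P(type AB) = 1/2 per child.
P(not type AB) = 1/2 for one child; (1/2)^3 = 1/8.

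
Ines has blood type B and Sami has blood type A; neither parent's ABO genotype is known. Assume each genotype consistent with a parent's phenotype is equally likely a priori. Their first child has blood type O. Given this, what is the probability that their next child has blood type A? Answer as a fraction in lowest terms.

Possible genotypes: Ines ∈ {I^B I^B, I^B i}; Sami ∈ {I^A I^A, I^A i}.
Weight each parental genotype pair by prior × P(type-O child):
  I^B i × I^A i: posterior weight 1; P(next child type A) = 1/4.
Weighted sum = 1/4.

1/4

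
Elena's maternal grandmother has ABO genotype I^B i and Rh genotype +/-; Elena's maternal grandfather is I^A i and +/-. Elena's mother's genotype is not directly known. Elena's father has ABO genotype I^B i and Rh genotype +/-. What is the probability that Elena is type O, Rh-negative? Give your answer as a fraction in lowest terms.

1/16

Elena's mother's ABO genotype from I^B i × I^A i: 1/4 I^A I^B, 1/4 I^A i, 1/4 I^B i, 1/4 i i.
Crossing each possibility with the father I^B i and summing P(type O): 1/4·0 + 1/4·1/4 + 1/4·1/4 + 1/4·1/2 = 1/4.
Similarly for Rh via the mother's Rh distribution: P(Rh-) = 1/4.
Independent loci: 1/4 × 1/4 = 1/16.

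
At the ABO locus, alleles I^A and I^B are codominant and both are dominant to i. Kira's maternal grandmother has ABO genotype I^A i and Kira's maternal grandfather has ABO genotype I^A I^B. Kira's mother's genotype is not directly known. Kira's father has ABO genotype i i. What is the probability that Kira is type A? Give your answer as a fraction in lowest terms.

1/2

Kira's mother's ABO genotype from I^A i × I^A I^B: 1/4 I^A I^A, 1/4 I^A I^B, 1/4 I^A i, 1/4 I^B i.
Crossing each possibility with the father i i and summing P(type A): 1/4·1 + 1/4·1/2 + 1/4·1/2 + 1/4·0 = 1/2.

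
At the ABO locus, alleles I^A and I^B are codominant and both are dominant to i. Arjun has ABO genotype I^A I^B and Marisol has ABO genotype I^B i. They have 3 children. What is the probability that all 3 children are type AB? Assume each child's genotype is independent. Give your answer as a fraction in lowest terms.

ABO cross I^A I^B × I^B i → 1/4 A, 1/2 B, 1/4 AB.
So P(type AB) = 1/4 per child.
All 3 independent: (1/4)^3 = 1/64.

1/64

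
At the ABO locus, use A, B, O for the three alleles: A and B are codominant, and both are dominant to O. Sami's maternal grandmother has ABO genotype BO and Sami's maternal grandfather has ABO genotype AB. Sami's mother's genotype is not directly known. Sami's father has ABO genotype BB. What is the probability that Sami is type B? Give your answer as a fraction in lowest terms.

Sami's mother's ABO genotype from BO × AB: 1/4 AB, 1/4 AO, 1/4 BB, 1/4 BO.
Crossing each possibility with the father BB and summing P(type B): 1/4·1/2 + 1/4·1/2 + 1/4·1 + 1/4·1 = 3/4.

3/4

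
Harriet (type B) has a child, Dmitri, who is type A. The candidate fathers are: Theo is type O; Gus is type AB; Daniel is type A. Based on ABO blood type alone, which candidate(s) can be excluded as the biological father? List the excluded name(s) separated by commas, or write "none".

A candidate is excluded only if no genotype consistent with his phenotype could produce a type A child with a type B mother.
Theo (type O): no genotype consistent with that phenotype can produce a type-A child with a type-B mother.

Theo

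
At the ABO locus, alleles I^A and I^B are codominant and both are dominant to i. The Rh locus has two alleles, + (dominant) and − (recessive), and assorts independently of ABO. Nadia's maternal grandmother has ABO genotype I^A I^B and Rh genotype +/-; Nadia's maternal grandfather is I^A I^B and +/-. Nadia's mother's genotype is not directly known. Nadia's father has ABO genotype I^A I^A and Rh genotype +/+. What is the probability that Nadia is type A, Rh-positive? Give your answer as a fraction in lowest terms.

1/2

Nadia's mother's ABO genotype from I^A I^B × I^A I^B: 1/4 I^A I^A, 1/2 I^A I^B, 1/4 I^B I^B.
Crossing each possibility with the father I^A I^A and summing P(type A): 1/4·1 + 1/2·1/2 + 1/4·0 = 1/2.
Similarly for Rh via the mother's Rh distribution: P(Rh+) = 1.
Independent loci: 1/2 × 1 = 1/2.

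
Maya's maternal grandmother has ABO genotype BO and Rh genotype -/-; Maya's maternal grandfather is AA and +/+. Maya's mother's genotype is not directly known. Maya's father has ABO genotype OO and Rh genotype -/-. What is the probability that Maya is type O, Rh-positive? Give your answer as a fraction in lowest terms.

1/8

Maya's mother's ABO genotype from BO × AA: 1/2 AB, 1/2 AO.
Crossing each possibility with the father OO and summing P(type O): 1/2·0 + 1/2·1/2 = 1/4.
Similarly for Rh via the mother's Rh distribution: P(Rh+) = 1/2.
Independent loci: 1/4 × 1/2 = 1/8.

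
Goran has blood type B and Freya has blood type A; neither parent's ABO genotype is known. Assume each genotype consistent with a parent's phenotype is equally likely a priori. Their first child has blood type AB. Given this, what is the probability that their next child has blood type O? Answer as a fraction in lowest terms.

Possible genotypes: Goran ∈ {BB, BO}; Freya ∈ {AA, AO}.
Weight each parental genotype pair by prior × P(type-AB child):
  BB × AA: posterior weight 4/9; P(next child type O) = 0.
  BB × AO: posterior weight 2/9; P(next child type O) = 0.
  BO × AA: posterior weight 2/9; P(next child type O) = 0.
  BO × AO: posterior weight 1/9; P(next child type O) = 1/4.
Weighted sum = 1/36.

1/36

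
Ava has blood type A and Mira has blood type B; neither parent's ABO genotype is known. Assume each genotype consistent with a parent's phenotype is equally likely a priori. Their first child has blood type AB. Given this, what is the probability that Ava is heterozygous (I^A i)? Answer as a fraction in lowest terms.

Possible genotypes: Ava ∈ {I^A I^A, I^A i}; Mira ∈ {I^B I^B, I^B i}.
Weight each parental genotype pair by prior × P(type-AB child):
  I^A I^A × I^B I^B: posterior weight 4/9.
  I^A I^A × I^B i: posterior weight 2/9.
  I^A i × I^B I^B: posterior weight 2/9.
  I^A i × I^B i: posterior weight 1/9.
Sum the posterior weight over pairs where Ava is I^A i: 1/3.

1/3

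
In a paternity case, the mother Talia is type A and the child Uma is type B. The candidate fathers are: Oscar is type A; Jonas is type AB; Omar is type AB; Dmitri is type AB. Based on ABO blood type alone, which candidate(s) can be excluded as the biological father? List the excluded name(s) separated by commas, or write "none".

Oscar

A candidate is excluded only if no genotype consistent with his phenotype could produce a type B child with a type A mother.
Oscar (type A): no genotype consistent with that phenotype can produce a type-B child with a type-A mother.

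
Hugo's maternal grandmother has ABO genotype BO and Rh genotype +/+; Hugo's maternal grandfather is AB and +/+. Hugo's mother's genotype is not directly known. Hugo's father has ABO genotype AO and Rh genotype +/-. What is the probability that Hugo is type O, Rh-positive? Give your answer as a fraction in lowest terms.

Hugo's mother's ABO genotype from BO × AB: 1/4 AB, 1/4 AO, 1/4 BB, 1/4 BO.
Crossing each possibility with the father AO and summing P(type O): 1/4·0 + 1/4·1/4 + 1/4·0 + 1/4·1/4 = 1/8.
Similarly for Rh via the mother's Rh distribution: P(Rh+) = 1.
Independent loci: 1/8 × 1 = 1/8.

1/8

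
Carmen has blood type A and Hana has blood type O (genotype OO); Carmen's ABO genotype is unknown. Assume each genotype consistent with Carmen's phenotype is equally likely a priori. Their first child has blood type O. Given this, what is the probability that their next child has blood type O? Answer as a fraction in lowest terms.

Possible genotypes: Carmen ∈ {AA, AO}; Hana ∈ {OO}.
Weight each parental genotype pair by prior × P(type-O child):
  AO × OO: posterior weight 1; P(next child type O) = 1/2.
Weighted sum = 1/2.

1/2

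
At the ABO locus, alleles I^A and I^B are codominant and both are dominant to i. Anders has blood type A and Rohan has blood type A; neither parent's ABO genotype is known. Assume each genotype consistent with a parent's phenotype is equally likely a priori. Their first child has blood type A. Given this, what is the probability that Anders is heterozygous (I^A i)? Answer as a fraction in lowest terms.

7/15

Possible genotypes: Anders ∈ {I^A I^A, I^A i}; Rohan ∈ {I^A I^A, I^A i}.
Weight each parental genotype pair by prior × P(type-A child):
  I^A I^A × I^A I^A: posterior weight 4/15.
  I^A I^A × I^A i: posterior weight 4/15.
  I^A i × I^A I^A: posterior weight 4/15.
  I^A i × I^A i: posterior weight 1/5.
Sum the posterior weight over pairs where Anders is I^A i: 7/15.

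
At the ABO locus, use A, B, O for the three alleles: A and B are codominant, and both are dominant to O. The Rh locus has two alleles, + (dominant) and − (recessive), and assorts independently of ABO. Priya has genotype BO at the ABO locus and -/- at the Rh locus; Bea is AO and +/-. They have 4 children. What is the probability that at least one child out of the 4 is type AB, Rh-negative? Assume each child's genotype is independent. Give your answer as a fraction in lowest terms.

ABO cross BO × AO → 1/4 O, 1/4 A, 1/4 B, 1/4 AB.
Rh cross -/- × +/- → 1/2 Rh+, 1/2 Rh-; so P(type AB, Rh-negative) = 1/4 × 1/2 = 1/8 per child.
P(none) = (7/8)^4 = 2401/4096; P(at least one) = 1 − 2401/4096 = 1695/4096.

1695/4096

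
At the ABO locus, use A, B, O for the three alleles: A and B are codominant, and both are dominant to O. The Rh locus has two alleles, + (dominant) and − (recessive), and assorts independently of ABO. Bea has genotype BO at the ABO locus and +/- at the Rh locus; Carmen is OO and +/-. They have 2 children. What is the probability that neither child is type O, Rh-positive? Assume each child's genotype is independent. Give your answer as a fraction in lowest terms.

25/64

ABO cross BO × OO → 1/2 O, 1/2 B.
Rh cross +/- × +/- → 3/4 Rh+, 1/4 Rh-; so P(type O, Rh-positive) = 1/2 × 3/4 = 3/8 per child.
P(not type O, Rh-positive) = 5/8 for one child; (5/8)^2 = 25/64.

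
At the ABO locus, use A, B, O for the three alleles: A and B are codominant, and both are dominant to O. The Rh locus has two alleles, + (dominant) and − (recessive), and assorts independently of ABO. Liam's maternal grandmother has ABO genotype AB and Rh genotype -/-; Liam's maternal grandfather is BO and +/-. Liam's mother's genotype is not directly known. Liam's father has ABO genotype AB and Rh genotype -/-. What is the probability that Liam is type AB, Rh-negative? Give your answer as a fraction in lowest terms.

9/32

Liam's mother's ABO genotype from AB × BO: 1/4 AB, 1/4 AO, 1/4 BB, 1/4 BO.
Crossing each possibility with the father AB and summing P(type AB): 1/4·1/2 + 1/4·1/4 + 1/4·1/2 + 1/4·1/4 = 3/8.
Similarly for Rh via the mother's Rh distribution: P(Rh-) = 3/4.
Independent loci: 3/8 × 3/4 = 9/32.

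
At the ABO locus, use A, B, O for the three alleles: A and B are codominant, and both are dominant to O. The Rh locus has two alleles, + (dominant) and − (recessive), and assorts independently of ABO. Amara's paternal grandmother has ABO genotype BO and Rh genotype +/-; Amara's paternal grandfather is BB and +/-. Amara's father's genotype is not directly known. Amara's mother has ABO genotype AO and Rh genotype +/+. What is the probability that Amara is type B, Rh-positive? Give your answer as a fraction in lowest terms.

Amara's father's ABO genotype from BO × BB: 1/2 BB, 1/2 BO.
Crossing each possibility with the mother AO and summing P(type B): 1/2·1/2 + 1/2·1/4 = 3/8.
Similarly for Rh via the father's Rh distribution: P(Rh+) = 1.
Independent loci: 3/8 × 1 = 3/8.

3/8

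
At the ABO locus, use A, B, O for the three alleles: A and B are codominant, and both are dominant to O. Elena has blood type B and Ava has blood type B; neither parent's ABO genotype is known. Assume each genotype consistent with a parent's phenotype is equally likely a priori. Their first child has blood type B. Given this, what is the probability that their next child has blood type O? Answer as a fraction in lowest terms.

Possible genotypes: Elena ∈ {BB, BO}; Ava ∈ {BB, BO}.
Weight each parental genotype pair by prior × P(type-B child):
  BB × BB: posterior weight 4/15; P(next child type O) = 0.
  BB × BO: posterior weight 4/15; P(next child type O) = 0.
  BO × BB: posterior weight 4/15; P(next child type O) = 0.
  BO × BO: posterior weight 1/5; P(next child type O) = 1/4.
Weighted sum = 1/20.

1/20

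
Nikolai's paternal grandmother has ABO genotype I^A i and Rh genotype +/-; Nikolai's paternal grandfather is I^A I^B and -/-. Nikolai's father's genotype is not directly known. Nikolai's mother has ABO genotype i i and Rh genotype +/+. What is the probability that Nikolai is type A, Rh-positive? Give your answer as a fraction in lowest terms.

Nikolai's father's ABO genotype from I^A i × I^A I^B: 1/4 I^A I^A, 1/4 I^A I^B, 1/4 I^A i, 1/4 I^B i.
Crossing each possibility with the mother i i and summing P(type A): 1/4·1 + 1/4·1/2 + 1/4·1/2 + 1/4·0 = 1/2.
Similarly for Rh via the father's Rh distribution: P(Rh+) = 1.
Independent loci: 1/2 × 1 = 1/2.

1/2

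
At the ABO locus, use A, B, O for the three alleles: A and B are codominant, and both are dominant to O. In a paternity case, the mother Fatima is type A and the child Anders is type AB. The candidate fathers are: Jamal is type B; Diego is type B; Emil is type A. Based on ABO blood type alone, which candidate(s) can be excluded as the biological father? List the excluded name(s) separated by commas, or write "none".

A candidate is excluded only if no genotype consistent with his phenotype could produce a type AB child with a type A mother.
Emil (type A): no genotype consistent with that phenotype can produce a type-AB child with a type-A mother.

Emil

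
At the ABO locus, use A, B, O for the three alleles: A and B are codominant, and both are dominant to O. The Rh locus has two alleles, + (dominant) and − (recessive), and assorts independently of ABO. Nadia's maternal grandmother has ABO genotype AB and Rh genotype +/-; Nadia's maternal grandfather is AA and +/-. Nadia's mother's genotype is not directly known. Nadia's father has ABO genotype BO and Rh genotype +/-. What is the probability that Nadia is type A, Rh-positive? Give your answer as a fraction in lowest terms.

Nadia's mother's ABO genotype from AB × AA: 1/2 AA, 1/2 AB.
Crossing each possibility with the father BO and summing P(type A): 1/2·1/2 + 1/2·1/4 = 3/8.
Similarly for Rh via the mother's Rh distribution: P(Rh+) = 3/4.
Independent loci: 3/8 × 3/4 = 9/32.

9/32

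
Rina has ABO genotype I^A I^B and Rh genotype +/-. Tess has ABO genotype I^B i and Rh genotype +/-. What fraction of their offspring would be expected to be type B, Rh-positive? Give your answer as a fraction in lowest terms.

ABO cross I^A I^B × I^B i → offspring phenotypes: 1/4 A, 1/2 B, 1/4 AB.
Rh cross +/- × +/- → 3/4 Rh+, 1/4 Rh-.
Independent loci: P(type B, Rh-positive) = 1/2 × 3/4 = 3/8.

3/8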